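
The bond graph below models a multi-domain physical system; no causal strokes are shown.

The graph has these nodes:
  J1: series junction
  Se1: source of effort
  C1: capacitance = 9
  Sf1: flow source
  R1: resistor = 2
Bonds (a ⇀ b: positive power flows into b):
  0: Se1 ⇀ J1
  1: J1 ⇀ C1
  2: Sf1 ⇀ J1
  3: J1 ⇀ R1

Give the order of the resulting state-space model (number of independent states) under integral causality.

b0 stroke→J1  (Se1 (Se) sets effort on bond)
b2 stroke→Sf1  (Sf1 (Sf) sets flow on bond)
b1 stroke→J1  (1-jn J1 has f-setter on 2)
b3 stroke→J1  (1-jn J1 has f-setter on 2)

1  (C1 all integral)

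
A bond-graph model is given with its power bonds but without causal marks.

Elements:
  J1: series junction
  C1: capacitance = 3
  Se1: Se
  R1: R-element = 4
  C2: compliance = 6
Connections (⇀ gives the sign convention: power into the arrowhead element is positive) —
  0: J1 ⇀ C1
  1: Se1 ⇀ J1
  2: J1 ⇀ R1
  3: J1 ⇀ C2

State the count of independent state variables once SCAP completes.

bond 1 stroke at J1  (Se1: effort source, stroke at far end)
bond 0 stroke at J1  (C1 integral (e out))
bond 3 stroke at J1  (C2: C, integral causality)
bond 2 stroke at R1  (only one flow-in slot at J1)

2  (C1, C2 all integral)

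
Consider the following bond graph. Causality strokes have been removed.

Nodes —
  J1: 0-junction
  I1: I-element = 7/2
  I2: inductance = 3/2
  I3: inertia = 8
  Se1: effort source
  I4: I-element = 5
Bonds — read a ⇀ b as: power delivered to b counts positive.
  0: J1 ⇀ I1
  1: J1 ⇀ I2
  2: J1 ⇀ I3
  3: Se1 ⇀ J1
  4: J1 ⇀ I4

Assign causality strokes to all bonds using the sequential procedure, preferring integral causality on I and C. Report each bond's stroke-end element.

b3 stroke→J1  (Se1 fixes effort; stroke away)
b0 stroke→I1  (J1: bond 3 brought effort, rest push out)
b1 stroke→I2  (common-e at J1 fixed by 3)
b2 stroke→I3  (J1: bond 3 brought effort, rest push out)
b4 stroke→I4  (0-jn J1 has e-setter on 3)

β0 →I1
β1 →I2
β2 →I3
β3 →J1
β4 →I4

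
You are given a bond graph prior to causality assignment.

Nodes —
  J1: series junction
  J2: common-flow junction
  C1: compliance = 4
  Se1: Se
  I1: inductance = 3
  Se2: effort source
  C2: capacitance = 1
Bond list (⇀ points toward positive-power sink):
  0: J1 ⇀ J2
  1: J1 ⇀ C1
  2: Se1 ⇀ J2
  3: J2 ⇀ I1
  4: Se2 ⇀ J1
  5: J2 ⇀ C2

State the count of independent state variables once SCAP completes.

3  (C1, C2, I1 all integral)

β2 |J2  (source Se1 imposes e)
β4 |J1  (source Se2 imposes e)
β1 |J1  (C1 outputs effort q/C1)
β0 |J2  (J1: last free bond brings flow in)
β3 |I1  (I1: I, integral causality)
β5 |J2  (J2: bond 3 brought flow, rest push out)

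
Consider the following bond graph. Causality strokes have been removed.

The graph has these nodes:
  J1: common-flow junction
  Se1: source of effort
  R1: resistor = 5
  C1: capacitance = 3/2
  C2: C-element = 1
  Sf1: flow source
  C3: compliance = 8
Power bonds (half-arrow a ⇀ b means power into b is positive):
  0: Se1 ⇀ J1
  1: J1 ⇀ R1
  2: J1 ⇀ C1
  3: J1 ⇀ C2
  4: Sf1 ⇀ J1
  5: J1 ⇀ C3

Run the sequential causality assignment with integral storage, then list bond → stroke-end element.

β0 stroke→J1
β1 stroke→J1
β2 stroke→J1
β3 stroke→J1
β4 stroke→Sf1
β5 stroke→J1

β0 stroke→J1  (Se1 (Se) sets effort on bond)
β4 stroke→Sf1  (Sf1: flow source, stroke at near end)
β1 stroke→J1  (J1 flow already set via bond 4)
β2 stroke→J1  (J1: bond 4 brought flow, rest push out)
β3 stroke→J1  (common-f at J1 fixed by 4)
β5 stroke→J1  (J1: bond 4 brought flow, rest push out)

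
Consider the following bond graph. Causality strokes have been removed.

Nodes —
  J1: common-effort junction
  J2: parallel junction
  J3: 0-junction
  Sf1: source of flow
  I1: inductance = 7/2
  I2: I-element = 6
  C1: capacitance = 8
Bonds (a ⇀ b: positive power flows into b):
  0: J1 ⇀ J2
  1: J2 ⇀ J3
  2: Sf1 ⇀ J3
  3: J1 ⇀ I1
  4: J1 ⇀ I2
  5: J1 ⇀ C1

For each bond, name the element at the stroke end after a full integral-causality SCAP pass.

bond 2 |Sf1  (source Sf1 imposes f)
bond 1 |J3  (J3: last free bond brings effort in)
bond 0 |J2  (J2: last free bond brings effort in)
bond 3 |I1  (I1 outputs flow p/I1)
bond 4 |I2  (prefer integral on I2)
bond 5 |J1  (closing 0-jn rule on J1)

bond 0 |J2
bond 1 |J3
bond 2 |Sf1
bond 3 |I1
bond 4 |I2
bond 5 |J1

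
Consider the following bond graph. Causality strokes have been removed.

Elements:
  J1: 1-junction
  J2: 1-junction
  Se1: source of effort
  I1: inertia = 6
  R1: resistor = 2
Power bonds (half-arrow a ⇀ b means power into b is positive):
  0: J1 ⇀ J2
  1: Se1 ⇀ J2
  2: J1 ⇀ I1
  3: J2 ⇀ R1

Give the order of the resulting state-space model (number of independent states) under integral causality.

#1 stroke at J2  (Se1 fixes effort; stroke away)
#2 stroke at I1  (prefer integral on I1)
#0 stroke at J1  (J1 flow already set via bond 2)
#3 stroke at J2  (common-f at J2 fixed by 0)

1  (I1 all integral)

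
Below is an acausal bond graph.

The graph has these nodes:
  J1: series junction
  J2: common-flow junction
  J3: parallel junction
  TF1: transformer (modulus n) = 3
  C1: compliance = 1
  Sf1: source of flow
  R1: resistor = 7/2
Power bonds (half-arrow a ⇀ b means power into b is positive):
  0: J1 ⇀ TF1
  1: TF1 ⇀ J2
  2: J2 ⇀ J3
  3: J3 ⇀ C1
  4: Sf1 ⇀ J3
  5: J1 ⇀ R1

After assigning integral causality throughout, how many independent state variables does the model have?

1  (C1 all integral)

#4 →Sf1  (Sf1: flow source, stroke at near end)
#3 →J3  (C1: C, integral causality)
#2 →J2  (J3: bond 3 brought effort, rest push out)
#1 →TF1  (only one flow-in slot at J2)
#0 →J1  (TF1 one-in-one-out from 1)
#5 →R1  (closing 1-jn rule on J1)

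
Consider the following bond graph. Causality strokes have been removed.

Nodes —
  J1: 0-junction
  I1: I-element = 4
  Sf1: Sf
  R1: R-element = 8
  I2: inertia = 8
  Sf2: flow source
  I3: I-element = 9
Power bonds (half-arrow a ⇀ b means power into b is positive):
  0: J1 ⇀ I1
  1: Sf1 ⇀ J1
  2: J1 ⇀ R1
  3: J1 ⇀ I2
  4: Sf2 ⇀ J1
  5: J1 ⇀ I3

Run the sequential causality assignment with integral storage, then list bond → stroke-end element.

#1 →Sf1  (Sf1 fixes flow; stroke at Sf1)
#4 →Sf2  (source Sf2 imposes f)
#0 →I1  (I1 integral (f out))
#3 →I2  (prefer integral on I2)
#5 →I3  (prefer integral on I3)
#2 →J1  (closing 0-jn rule on J1)

β0 stroke→I1
β1 stroke→Sf1
β2 stroke→J1
β3 stroke→I2
β4 stroke→Sf2
β5 stroke→I3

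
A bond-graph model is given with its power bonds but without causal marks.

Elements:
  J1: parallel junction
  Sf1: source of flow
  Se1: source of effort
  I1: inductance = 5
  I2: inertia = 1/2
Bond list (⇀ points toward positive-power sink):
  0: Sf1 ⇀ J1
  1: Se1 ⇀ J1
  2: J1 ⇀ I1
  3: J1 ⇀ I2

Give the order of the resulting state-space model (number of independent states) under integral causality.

2  (I1, I2 all integral)

#0 |Sf1  (source Sf1 imposes f)
#1 |J1  (source Se1 imposes e)
#2 |I1  (J1 effort already set via bond 1)
#3 |I2  (0-jn J1 has e-setter on 1)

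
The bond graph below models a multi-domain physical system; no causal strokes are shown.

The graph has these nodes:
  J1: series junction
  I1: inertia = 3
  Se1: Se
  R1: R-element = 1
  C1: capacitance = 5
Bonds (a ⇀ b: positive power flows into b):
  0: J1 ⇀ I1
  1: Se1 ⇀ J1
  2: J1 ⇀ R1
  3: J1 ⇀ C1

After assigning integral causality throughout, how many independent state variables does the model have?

2  (C1, I1 all integral)

bond 1 |J1  (Se1 (Se) sets effort on bond)
bond 0 |I1  (prefer integral on I1)
bond 2 |J1  (1-jn J1 has f-setter on 0)
bond 3 |J1  (J1 flow already set via bond 0)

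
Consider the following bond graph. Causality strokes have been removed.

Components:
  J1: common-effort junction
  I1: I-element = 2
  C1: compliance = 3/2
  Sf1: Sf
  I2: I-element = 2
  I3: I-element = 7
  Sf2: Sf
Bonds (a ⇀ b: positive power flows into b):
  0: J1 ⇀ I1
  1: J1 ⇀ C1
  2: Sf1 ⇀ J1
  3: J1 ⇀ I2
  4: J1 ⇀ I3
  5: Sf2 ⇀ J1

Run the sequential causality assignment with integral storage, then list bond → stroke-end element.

bond 2 stroke→Sf1  (Sf1 fixes flow; stroke at Sf1)
bond 5 stroke→Sf2  (Sf2: flow source, stroke at near end)
bond 0 stroke→I1  (prefer integral on I1)
bond 1 stroke→J1  (C1 outputs effort q/C1)
bond 3 stroke→I2  (common-e at J1 fixed by 1)
bond 4 stroke→I3  (common-e at J1 fixed by 1)

bond 0 stroke at I1
bond 1 stroke at J1
bond 2 stroke at Sf1
bond 3 stroke at I2
bond 4 stroke at I3
bond 5 stroke at Sf2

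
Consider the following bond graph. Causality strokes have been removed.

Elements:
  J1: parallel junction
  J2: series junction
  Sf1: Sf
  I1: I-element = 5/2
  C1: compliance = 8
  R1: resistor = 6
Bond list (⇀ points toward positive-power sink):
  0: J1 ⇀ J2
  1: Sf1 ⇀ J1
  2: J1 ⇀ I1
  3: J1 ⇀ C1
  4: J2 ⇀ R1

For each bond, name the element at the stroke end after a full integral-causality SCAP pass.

bond 0 stroke→J2
bond 1 stroke→Sf1
bond 2 stroke→I1
bond 3 stroke→J1
bond 4 stroke→R1

β1 →Sf1  (source Sf1 imposes f)
β2 →I1  (prefer integral on I1)
β3 →J1  (C1 integral (e out))
β0 →J2  (0-jn J1 has e-setter on 3)
β4 →R1  (closing 1-jn rule on J2)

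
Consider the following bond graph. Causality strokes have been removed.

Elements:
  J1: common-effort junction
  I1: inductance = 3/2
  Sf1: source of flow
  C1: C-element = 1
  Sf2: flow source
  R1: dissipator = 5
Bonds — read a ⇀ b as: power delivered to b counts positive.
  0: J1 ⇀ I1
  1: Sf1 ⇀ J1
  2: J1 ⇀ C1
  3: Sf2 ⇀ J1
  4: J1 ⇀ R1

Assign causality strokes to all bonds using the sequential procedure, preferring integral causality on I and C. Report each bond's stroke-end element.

bond 1 |Sf1  (Sf1 fixes flow; stroke at Sf1)
bond 3 |Sf2  (Sf2 fixes flow; stroke at Sf2)
bond 0 |I1  (I1: I, integral causality)
bond 2 |J1  (C1 outputs effort q/C1)
bond 4 |R1  (0-jn J1 has e-setter on 2)

#0 →I1
#1 →Sf1
#2 →J1
#3 →Sf2
#4 →R1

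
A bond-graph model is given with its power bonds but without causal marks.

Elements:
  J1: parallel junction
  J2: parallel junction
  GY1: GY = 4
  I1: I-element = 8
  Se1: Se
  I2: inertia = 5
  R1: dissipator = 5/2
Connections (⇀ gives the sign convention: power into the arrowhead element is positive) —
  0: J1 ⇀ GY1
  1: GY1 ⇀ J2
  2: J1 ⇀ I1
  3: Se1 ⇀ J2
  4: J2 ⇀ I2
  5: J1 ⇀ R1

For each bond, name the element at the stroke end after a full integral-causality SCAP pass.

#0 →GY1
#1 →GY1
#2 →I1
#3 →J2
#4 →I2
#5 →J1

b3 stroke→J2  (source Se1 imposes e)
b1 stroke→GY1  (J2 effort already set via bond 3)
b4 stroke→I2  (common-e at J2 fixed by 3)
b0 stroke→GY1  (through GY1, causality inverts; strokes same side of GY1)
b2 stroke→I1  (prefer integral on I1)
b5 stroke→J1  (J1: last free bond brings effort in)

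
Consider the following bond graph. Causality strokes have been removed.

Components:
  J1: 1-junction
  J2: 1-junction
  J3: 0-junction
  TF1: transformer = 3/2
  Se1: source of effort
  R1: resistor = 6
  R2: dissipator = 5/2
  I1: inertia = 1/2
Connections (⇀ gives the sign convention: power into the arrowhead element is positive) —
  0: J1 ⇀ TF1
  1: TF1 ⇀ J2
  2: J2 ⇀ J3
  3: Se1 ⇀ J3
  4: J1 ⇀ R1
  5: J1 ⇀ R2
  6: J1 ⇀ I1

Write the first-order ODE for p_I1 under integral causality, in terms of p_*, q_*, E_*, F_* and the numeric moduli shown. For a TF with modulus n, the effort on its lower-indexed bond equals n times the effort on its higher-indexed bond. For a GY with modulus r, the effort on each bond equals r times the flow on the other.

dp_I1/dt = -3*E_Se1/2 - 17*p_I1

#3 stroke→J3  (Se1 (Se) sets effort on bond)
#2 stroke→J2  (J3 effort already set via bond 3)
#1 stroke→TF1  (only one flow-in slot at J2)
#0 stroke→J1  (TF TF1: opposite of bond 1)
#6 stroke→I1  (prefer integral on I1)
#4 stroke→J1  (1-jn J1 has f-setter on 6)
#5 stroke→J1  (common-f at J1 fixed by 6)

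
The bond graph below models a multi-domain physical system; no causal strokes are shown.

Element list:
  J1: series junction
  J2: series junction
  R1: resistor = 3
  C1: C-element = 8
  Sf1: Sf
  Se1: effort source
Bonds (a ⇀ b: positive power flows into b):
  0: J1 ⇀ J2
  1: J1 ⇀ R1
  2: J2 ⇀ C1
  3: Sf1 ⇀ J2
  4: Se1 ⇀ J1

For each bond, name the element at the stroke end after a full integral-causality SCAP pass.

bond 3 |Sf1  (Sf1 fixes flow; stroke at Sf1)
bond 4 |J1  (Se1 (Se) sets effort on bond)
bond 0 |J2  (J2 flow already set via bond 3)
bond 2 |J2  (J2: bond 3 brought flow, rest push out)
bond 1 |J1  (J1: bond 0 brought flow, rest push out)

#0 stroke at J2
#1 stroke at J1
#2 stroke at J2
#3 stroke at Sf1
#4 stroke at J1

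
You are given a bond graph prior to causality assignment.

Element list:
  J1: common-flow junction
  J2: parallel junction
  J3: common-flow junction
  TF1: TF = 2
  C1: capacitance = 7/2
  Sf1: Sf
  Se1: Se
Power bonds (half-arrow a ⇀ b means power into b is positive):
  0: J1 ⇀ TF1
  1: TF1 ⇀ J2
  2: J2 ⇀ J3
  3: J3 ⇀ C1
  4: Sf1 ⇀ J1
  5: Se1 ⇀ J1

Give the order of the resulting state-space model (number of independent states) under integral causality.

bond 4 stroke→Sf1  (Sf1 fixes flow; stroke at Sf1)
bond 5 stroke→J1  (source Se1 imposes e)
bond 0 stroke→J1  (J1 flow already set via bond 4)
bond 1 stroke→TF1  (TF1: transformer flips bond 0)
bond 2 stroke→J2  (only one effort-in slot at J2)
bond 3 stroke→J3  (J3 flow already set via bond 2)

1  (C1 all integral)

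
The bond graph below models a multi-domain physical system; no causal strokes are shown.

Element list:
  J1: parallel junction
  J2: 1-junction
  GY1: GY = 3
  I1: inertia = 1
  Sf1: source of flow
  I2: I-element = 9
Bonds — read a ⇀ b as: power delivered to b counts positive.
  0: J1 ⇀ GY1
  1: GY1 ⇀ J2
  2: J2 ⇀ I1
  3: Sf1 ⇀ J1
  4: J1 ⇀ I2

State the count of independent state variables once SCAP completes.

β3 →Sf1  (Sf1: flow source, stroke at near end)
β2 →I1  (I1: I, integral causality)
β1 →J2  (common-f at J2 fixed by 2)
β0 →J1  (GY GY1: same side as bond 1)
β4 →I2  (common-e at J1 fixed by 0)

2  (I1, I2 all integral)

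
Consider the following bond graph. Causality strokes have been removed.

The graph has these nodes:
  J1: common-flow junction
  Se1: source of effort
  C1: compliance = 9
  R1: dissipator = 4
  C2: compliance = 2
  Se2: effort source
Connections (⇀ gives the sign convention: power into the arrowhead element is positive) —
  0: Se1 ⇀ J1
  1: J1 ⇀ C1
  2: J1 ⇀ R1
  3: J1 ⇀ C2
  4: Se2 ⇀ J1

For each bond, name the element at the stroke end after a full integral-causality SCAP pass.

#0 stroke→J1
#1 stroke→J1
#2 stroke→R1
#3 stroke→J1
#4 stroke→J1

bond 0 stroke at J1  (Se1: effort source, stroke at far end)
bond 4 stroke at J1  (Se2 (Se) sets effort on bond)
bond 1 stroke at J1  (C1: C, integral causality)
bond 3 stroke at J1  (prefer integral on C2)
bond 2 stroke at R1  (J1 needs exactly one f-in)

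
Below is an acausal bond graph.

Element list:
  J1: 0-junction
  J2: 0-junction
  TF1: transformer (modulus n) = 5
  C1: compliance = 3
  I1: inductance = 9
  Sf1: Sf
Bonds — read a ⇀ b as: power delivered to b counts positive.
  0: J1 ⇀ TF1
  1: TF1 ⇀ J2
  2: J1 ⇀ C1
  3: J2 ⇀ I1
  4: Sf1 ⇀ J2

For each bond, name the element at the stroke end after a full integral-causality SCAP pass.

#0 stroke→TF1
#1 stroke→J2
#2 stroke→J1
#3 stroke→I1
#4 stroke→Sf1

#4 →Sf1  (Sf1 (Sf) sets flow on bond)
#2 →J1  (C1 integral (e out))
#0 →TF1  (common-e at J1 fixed by 2)
#1 →J2  (TF1 one-in-one-out from 0)
#3 →I1  (common-e at J2 fixed by 1)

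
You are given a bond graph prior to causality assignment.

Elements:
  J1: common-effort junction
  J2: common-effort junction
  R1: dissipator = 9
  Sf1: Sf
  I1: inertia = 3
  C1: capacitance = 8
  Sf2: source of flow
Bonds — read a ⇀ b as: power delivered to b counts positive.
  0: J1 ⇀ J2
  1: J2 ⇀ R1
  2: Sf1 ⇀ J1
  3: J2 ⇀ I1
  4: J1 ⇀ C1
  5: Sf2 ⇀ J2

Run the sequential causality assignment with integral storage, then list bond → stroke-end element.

b2 stroke→Sf1  (Sf1 fixes flow; stroke at Sf1)
b5 stroke→Sf2  (source Sf2 imposes f)
b3 stroke→I1  (I1: I, integral causality)
b4 stroke→J1  (prefer integral on C1)
b0 stroke→J2  (common-e at J1 fixed by 4)
b1 stroke→R1  (0-jn J2 has e-setter on 0)

b0 stroke at J2
b1 stroke at R1
b2 stroke at Sf1
b3 stroke at I1
b4 stroke at J1
b5 stroke at Sf2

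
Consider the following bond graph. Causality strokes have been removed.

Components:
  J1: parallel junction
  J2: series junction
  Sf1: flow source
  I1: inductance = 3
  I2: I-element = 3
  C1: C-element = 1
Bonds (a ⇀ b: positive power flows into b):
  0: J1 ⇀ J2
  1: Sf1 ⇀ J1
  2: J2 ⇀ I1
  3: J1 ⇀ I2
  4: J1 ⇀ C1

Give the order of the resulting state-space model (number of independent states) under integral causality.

#1 stroke at Sf1  (Sf1: flow source, stroke at near end)
#2 stroke at I1  (I1 outputs flow p/I1)
#0 stroke at J2  (common-f at J2 fixed by 2)
#3 stroke at I2  (I2: I, integral causality)
#4 stroke at J1  (only one effort-in slot at J1)

3  (C1, I1, I2 all integral)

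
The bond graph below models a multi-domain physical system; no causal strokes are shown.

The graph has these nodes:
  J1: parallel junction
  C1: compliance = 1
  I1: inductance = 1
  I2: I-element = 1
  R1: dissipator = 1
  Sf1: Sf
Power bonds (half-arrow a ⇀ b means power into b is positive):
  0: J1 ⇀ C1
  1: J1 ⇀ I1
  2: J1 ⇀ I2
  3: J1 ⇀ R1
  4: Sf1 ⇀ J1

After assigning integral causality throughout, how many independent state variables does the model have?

3  (C1, I1, I2 all integral)

b4 →Sf1  (source Sf1 imposes f)
b0 →J1  (C1 outputs effort q/C1)
b1 →I1  (J1: bond 0 brought effort, rest push out)
b2 →I2  (J1: bond 0 brought effort, rest push out)
b3 →R1  (common-e at J1 fixed by 0)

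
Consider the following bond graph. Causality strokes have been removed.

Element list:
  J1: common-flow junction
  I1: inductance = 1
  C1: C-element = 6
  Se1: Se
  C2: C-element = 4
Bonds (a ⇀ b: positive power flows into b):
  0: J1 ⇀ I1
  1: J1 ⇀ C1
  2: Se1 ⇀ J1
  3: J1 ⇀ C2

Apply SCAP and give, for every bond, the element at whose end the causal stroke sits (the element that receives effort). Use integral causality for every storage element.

β0 |I1
β1 |J1
β2 |J1
β3 |J1

bond 2 |J1  (Se1: effort source, stroke at far end)
bond 0 |I1  (prefer integral on I1)
bond 1 |J1  (J1: bond 0 brought flow, rest push out)
bond 3 |J1  (1-jn J1 has f-setter on 0)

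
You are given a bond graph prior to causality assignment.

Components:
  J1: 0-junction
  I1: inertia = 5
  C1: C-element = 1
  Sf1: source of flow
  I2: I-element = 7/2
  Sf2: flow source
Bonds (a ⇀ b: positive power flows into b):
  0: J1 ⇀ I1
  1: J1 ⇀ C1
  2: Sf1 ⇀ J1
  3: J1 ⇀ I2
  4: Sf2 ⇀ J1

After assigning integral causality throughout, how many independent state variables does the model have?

3  (C1, I1, I2 all integral)

b2 stroke at Sf1  (Sf1 fixes flow; stroke at Sf1)
b4 stroke at Sf2  (Sf2: flow source, stroke at near end)
b0 stroke at I1  (prefer integral on I1)
b1 stroke at J1  (C1 integral (e out))
b3 stroke at I2  (0-jn J1 has e-setter on 1)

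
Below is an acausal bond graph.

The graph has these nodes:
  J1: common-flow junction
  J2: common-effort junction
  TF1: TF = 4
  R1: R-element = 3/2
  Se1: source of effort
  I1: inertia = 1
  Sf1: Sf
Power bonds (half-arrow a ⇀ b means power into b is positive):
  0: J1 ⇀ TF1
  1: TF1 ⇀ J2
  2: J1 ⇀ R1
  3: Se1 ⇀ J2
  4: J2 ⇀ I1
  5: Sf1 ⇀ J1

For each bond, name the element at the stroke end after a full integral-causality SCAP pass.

β3 stroke→J2  (Se1: effort source, stroke at far end)
β5 stroke→Sf1  (Sf1: flow source, stroke at near end)
β0 stroke→J1  (J1 flow already set via bond 5)
β2 stroke→J1  (1-jn J1 has f-setter on 5)
β1 stroke→TF1  (common-e at J2 fixed by 3)
β4 stroke→I1  (J2: bond 3 brought effort, rest push out)

b0 stroke at J1
b1 stroke at TF1
b2 stroke at J1
b3 stroke at J2
b4 stroke at I1
b5 stroke at Sf1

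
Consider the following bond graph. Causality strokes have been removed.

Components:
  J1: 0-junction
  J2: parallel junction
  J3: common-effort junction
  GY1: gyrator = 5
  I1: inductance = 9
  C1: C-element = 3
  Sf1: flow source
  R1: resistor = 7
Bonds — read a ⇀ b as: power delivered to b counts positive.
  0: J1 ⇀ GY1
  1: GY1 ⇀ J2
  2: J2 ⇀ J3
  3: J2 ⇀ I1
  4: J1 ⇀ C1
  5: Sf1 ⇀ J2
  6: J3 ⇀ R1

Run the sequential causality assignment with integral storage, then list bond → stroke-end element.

#5 stroke at Sf1  (source Sf1 imposes f)
#3 stroke at I1  (prefer integral on I1)
#4 stroke at J1  (C1: C, integral causality)
#0 stroke at GY1  (0-jn J1 has e-setter on 4)
#1 stroke at GY1  (GY GY1: same side as bond 0)
#2 stroke at J2  (J2 needs exactly one e-in)
#6 stroke at J3  (only one effort-in slot at J3)

β0 |GY1
β1 |GY1
β2 |J2
β3 |I1
β4 |J1
β5 |Sf1
β6 |J3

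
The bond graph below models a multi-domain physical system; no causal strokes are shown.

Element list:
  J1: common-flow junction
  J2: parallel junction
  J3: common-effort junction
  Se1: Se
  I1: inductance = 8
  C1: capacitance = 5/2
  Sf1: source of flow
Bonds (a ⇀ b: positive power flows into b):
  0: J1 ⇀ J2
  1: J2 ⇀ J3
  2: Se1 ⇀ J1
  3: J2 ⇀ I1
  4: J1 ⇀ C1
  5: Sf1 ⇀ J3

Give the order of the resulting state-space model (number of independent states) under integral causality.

2  (C1, I1 all integral)

b2 |J1  (Se1: effort source, stroke at far end)
b5 |Sf1  (source Sf1 imposes f)
b1 |J3  (J3 needs exactly one e-in)
b3 |I1  (I1: I, integral causality)
b0 |J2  (closing 0-jn rule on J2)
b4 |J1  (J1 flow already set via bond 0)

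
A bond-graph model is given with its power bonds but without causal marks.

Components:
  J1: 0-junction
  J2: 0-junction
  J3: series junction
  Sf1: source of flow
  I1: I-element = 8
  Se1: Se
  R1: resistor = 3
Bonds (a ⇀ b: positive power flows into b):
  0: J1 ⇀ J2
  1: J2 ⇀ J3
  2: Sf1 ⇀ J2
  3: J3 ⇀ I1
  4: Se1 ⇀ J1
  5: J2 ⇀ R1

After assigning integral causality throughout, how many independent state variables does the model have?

1  (I1 all integral)

b2 →Sf1  (Sf1 (Sf) sets flow on bond)
b4 →J1  (Se1 (Se) sets effort on bond)
b0 →J2  (J1 effort already set via bond 4)
b1 →J3  (common-e at J2 fixed by 0)
b5 →R1  (0-jn J2 has e-setter on 0)
b3 →I1  (only one flow-in slot at J3)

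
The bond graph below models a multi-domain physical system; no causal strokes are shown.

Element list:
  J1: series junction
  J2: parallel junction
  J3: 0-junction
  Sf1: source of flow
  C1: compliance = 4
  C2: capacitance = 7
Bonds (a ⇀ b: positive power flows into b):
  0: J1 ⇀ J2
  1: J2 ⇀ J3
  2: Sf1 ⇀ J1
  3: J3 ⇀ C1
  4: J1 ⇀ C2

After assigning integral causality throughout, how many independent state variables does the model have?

β2 |Sf1  (Sf1 fixes flow; stroke at Sf1)
β0 |J1  (J1 flow already set via bond 2)
β4 |J1  (J1: bond 2 brought flow, rest push out)
β1 |J2  (only one effort-in slot at J2)
β3 |J3  (only one effort-in slot at J3)

2  (C1, C2 all integral)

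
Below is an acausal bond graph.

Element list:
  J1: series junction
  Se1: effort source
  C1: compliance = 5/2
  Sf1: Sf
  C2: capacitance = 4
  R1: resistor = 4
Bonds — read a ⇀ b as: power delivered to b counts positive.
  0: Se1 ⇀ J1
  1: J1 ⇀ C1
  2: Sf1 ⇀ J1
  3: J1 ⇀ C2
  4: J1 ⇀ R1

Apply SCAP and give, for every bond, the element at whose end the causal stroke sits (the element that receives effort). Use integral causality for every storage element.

#0 |J1  (Se1 (Se) sets effort on bond)
#2 |Sf1  (source Sf1 imposes f)
#1 |J1  (J1 flow already set via bond 2)
#3 |J1  (J1 flow already set via bond 2)
#4 |J1  (J1: bond 2 brought flow, rest push out)

β0 |J1
β1 |J1
β2 |Sf1
β3 |J1
β4 |J1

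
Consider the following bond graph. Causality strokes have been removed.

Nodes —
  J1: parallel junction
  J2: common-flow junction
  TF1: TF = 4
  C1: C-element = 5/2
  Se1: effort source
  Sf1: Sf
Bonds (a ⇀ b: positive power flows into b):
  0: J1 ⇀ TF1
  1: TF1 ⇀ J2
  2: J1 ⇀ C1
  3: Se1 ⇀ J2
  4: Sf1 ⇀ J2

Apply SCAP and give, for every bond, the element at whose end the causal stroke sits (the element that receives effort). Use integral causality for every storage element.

β3 stroke at J2  (Se1 fixes effort; stroke away)
β4 stroke at Sf1  (Sf1 fixes flow; stroke at Sf1)
β1 stroke at J2  (1-jn J2 has f-setter on 4)
β0 stroke at TF1  (TF1: transformer flips bond 1)
β2 stroke at J1  (J1 needs exactly one e-in)

β0 stroke at TF1
β1 stroke at J2
β2 stroke at J1
β3 stroke at J2
β4 stroke at Sf1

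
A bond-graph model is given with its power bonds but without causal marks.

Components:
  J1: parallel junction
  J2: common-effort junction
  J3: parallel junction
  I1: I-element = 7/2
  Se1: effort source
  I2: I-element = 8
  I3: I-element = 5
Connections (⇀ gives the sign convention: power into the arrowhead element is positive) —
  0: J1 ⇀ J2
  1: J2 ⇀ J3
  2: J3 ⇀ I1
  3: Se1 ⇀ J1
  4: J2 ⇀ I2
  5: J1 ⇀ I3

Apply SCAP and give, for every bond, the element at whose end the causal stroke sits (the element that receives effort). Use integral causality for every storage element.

b0 →J2
b1 →J3
b2 →I1
b3 →J1
b4 →I2
b5 →I3

b3 →J1  (source Se1 imposes e)
b0 →J2  (0-jn J1 has e-setter on 3)
b5 →I3  (common-e at J1 fixed by 3)
b1 →J3  (common-e at J2 fixed by 0)
b4 →I2  (J2: bond 0 brought effort, rest push out)
b2 →I1  (J3: bond 1 brought effort, rest push out)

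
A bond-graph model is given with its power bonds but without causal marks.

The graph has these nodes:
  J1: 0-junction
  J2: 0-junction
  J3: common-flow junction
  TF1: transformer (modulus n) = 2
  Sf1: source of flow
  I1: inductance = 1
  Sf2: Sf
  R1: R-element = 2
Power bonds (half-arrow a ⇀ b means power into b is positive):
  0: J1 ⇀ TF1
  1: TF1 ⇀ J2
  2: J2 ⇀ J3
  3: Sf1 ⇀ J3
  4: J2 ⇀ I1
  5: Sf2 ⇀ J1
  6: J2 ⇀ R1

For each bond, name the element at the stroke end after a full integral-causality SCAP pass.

bond 0 stroke→J1
bond 1 stroke→TF1
bond 2 stroke→J3
bond 3 stroke→Sf1
bond 4 stroke→I1
bond 5 stroke→Sf2
bond 6 stroke→J2

β3 |Sf1  (Sf1: flow source, stroke at near end)
β5 |Sf2  (Sf2 fixes flow; stroke at Sf2)
β0 |J1  (J1: last free bond brings effort in)
β2 |J3  (J3 flow already set via bond 3)
β1 |TF1  (TF TF1: opposite of bond 0)
β4 |I1  (I1 outputs flow p/I1)
β6 |J2  (J2: last free bond brings effort in)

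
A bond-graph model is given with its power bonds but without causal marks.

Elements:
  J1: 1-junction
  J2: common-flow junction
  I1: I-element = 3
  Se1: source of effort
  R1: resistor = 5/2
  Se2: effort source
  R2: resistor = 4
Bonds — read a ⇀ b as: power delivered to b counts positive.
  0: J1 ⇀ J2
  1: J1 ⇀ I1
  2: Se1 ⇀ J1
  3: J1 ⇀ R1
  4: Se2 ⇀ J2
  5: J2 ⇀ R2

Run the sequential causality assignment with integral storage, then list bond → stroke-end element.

bond 2 stroke at J1  (Se1 fixes effort; stroke away)
bond 4 stroke at J2  (Se2 fixes effort; stroke away)
bond 1 stroke at I1  (I1: I, integral causality)
bond 0 stroke at J1  (1-jn J1 has f-setter on 1)
bond 3 stroke at J1  (J1: bond 1 brought flow, rest push out)
bond 5 stroke at J2  (1-jn J2 has f-setter on 0)

bond 0 →J1
bond 1 →I1
bond 2 →J1
bond 3 →J1
bond 4 →J2
bond 5 →J2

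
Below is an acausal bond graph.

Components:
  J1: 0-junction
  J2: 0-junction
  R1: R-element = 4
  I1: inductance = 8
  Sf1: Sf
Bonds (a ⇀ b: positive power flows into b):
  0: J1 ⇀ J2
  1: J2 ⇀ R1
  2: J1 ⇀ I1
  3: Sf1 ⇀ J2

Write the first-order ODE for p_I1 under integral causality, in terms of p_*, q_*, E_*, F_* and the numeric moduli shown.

#3 →Sf1  (Sf1: flow source, stroke at near end)
#2 →I1  (I1 outputs flow p/I1)
#0 →J1  (closing 0-jn rule on J1)
#1 →J2  (only one effort-in slot at J2)

dp_I1/dt = 4*F_Sf1 - p_I1/2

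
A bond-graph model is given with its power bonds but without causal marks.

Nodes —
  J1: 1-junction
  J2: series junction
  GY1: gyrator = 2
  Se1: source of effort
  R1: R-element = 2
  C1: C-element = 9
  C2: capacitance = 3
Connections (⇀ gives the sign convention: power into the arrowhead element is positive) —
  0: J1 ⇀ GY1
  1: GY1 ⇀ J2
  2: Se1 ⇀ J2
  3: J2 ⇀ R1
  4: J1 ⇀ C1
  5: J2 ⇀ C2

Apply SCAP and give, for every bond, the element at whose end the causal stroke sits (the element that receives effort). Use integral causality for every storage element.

β2 stroke→J2  (Se1: effort source, stroke at far end)
β4 stroke→J1  (prefer integral on C1)
β0 stroke→GY1  (closing 1-jn rule on J1)
β1 stroke→GY1  (GY1: gyrator matches bond 0)
β3 stroke→J2  (1-jn J2 has f-setter on 1)
β5 stroke→J2  (common-f at J2 fixed by 1)

#0 →GY1
#1 →GY1
#2 →J2
#3 →J2
#4 →J1
#5 →J2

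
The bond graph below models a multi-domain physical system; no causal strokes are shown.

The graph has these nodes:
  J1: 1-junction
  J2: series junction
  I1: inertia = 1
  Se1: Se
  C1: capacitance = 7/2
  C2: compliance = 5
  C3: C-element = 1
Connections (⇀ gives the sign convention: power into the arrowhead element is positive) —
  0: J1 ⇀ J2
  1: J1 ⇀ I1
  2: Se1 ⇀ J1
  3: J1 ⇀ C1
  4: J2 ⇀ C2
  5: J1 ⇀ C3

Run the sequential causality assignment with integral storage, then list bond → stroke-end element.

bond 2 →J1  (Se1: effort source, stroke at far end)
bond 1 →I1  (I1: I, integral causality)
bond 0 →J1  (common-f at J1 fixed by 1)
bond 3 →J1  (1-jn J1 has f-setter on 1)
bond 5 →J1  (common-f at J1 fixed by 1)
bond 4 →J2  (J2: bond 0 brought flow, rest push out)

b0 |J1
b1 |I1
b2 |J1
b3 |J1
b4 |J2
b5 |J1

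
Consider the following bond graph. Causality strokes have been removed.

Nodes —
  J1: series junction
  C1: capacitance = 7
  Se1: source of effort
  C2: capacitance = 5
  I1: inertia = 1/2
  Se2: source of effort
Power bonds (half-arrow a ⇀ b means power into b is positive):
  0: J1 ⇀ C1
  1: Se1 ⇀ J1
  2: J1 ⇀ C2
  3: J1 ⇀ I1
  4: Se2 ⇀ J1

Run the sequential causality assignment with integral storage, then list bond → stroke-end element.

b0 |J1
b1 |J1
b2 |J1
b3 |I1
b4 |J1

b1 |J1  (Se1: effort source, stroke at far end)
b4 |J1  (Se2: effort source, stroke at far end)
b0 |J1  (C1 integral (e out))
b2 |J1  (C2 integral (e out))
b3 |I1  (J1: last free bond brings flow in)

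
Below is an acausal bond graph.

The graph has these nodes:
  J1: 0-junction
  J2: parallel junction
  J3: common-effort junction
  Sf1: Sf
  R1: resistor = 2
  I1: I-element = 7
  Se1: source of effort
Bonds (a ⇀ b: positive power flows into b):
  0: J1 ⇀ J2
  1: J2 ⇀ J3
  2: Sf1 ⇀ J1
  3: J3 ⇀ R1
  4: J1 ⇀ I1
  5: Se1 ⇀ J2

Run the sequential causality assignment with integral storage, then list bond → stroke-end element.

bond 2 →Sf1  (Sf1 (Sf) sets flow on bond)
bond 5 →J2  (Se1 fixes effort; stroke away)
bond 0 →J1  (J2: bond 5 brought effort, rest push out)
bond 1 →J3  (J2: bond 5 brought effort, rest push out)
bond 3 →R1  (common-e at J3 fixed by 1)
bond 4 →I1  (J1 effort already set via bond 0)

β0 |J1
β1 |J3
β2 |Sf1
β3 |R1
β4 |I1
β5 |J2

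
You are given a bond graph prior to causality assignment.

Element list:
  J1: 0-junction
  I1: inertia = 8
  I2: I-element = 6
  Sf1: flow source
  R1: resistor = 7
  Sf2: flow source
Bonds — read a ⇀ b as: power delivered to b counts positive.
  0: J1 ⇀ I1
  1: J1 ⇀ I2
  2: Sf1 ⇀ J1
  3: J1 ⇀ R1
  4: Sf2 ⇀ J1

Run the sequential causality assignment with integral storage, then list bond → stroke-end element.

β2 →Sf1  (Sf1 (Sf) sets flow on bond)
β4 →Sf2  (Sf2: flow source, stroke at near end)
β0 →I1  (I1: I, integral causality)
β1 →I2  (prefer integral on I2)
β3 →J1  (J1 needs exactly one e-in)

bond 0 →I1
bond 1 →I2
bond 2 →Sf1
bond 3 →J1
bond 4 →Sf2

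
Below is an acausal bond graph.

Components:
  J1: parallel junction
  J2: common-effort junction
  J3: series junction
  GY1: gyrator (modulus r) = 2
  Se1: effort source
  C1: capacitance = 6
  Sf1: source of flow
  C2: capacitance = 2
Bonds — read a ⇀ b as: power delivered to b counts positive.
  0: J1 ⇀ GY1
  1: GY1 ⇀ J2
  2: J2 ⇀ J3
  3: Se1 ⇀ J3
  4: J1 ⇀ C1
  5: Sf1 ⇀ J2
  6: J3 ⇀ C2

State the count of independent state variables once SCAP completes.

2  (C1, C2 all integral)

bond 3 →J3  (Se1 fixes effort; stroke away)
bond 5 →Sf1  (source Sf1 imposes f)
bond 4 →J1  (C1: C, integral causality)
bond 0 →GY1  (J1 effort already set via bond 4)
bond 1 →GY1  (GY1 both-in/both-out from 0)
bond 2 →J2  (only one effort-in slot at J2)
bond 6 →J3  (J3: bond 2 brought flow, rest push out)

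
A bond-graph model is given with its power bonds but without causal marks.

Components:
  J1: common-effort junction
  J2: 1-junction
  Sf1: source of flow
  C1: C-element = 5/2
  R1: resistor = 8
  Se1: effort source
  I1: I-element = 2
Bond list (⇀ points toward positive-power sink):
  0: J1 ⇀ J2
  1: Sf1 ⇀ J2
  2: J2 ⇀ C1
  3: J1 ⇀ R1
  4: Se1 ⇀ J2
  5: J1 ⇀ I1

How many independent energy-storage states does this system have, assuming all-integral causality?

2  (C1, I1 all integral)

β1 |Sf1  (Sf1 (Sf) sets flow on bond)
β4 |J2  (Se1 fixes effort; stroke away)
β0 |J2  (J2 flow already set via bond 1)
β2 |J2  (J2: bond 1 brought flow, rest push out)
β5 |I1  (I1 integral (f out))
β3 |J1  (only one effort-in slot at J1)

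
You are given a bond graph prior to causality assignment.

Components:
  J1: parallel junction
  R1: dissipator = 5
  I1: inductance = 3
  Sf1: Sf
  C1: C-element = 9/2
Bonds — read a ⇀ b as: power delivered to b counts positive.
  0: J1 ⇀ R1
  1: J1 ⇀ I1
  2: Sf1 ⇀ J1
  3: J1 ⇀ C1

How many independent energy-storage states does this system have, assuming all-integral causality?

b2 |Sf1  (Sf1 fixes flow; stroke at Sf1)
b1 |I1  (I1 outputs flow p/I1)
b3 |J1  (C1: C, integral causality)
b0 |R1  (common-e at J1 fixed by 3)

2  (C1, I1 all integral)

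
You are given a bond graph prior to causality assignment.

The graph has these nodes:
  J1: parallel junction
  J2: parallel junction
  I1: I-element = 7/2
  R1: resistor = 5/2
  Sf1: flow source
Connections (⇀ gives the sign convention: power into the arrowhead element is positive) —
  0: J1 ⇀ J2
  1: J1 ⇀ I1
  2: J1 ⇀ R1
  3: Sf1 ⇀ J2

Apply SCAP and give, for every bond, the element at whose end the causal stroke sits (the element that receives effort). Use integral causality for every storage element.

bond 3 →Sf1  (Sf1 fixes flow; stroke at Sf1)
bond 0 →J2  (only one effort-in slot at J2)
bond 1 →I1  (I1: I, integral causality)
bond 2 →J1  (closing 0-jn rule on J1)

bond 0 |J2
bond 1 |I1
bond 2 |J1
bond 3 |Sf1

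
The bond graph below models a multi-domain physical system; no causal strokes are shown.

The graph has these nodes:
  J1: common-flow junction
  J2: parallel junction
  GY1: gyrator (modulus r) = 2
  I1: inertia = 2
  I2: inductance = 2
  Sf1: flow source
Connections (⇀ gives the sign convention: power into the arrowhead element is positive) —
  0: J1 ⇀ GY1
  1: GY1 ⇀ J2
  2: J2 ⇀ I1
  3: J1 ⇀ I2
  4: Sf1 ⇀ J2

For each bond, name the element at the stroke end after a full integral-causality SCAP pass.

b4 |Sf1  (Sf1: flow source, stroke at near end)
b2 |I1  (I1 outputs flow p/I1)
b1 |J2  (J2: last free bond brings effort in)
b0 |J1  (through GY1, causality inverts; strokes same side of GY1)
b3 |I2  (J1: last free bond brings flow in)

β0 stroke at J1
β1 stroke at J2
β2 stroke at I1
β3 stroke at I2
β4 stroke at Sf1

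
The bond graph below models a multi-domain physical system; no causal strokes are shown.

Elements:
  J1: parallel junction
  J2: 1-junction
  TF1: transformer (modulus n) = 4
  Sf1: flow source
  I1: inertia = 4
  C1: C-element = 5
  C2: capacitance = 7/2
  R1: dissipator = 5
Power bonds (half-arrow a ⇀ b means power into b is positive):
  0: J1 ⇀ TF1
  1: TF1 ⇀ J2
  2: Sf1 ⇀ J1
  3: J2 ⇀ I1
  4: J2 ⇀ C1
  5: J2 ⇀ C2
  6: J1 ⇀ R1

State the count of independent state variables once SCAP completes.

β2 |Sf1  (Sf1 (Sf) sets flow on bond)
β3 |I1  (I1 integral (f out))
β1 |J2  (common-f at J2 fixed by 3)
β4 |J2  (common-f at J2 fixed by 3)
β5 |J2  (J2 flow already set via bond 3)
β0 |TF1  (through TF1, causality passes straight; one stroke at TF1)
β6 |J1  (J1 needs exactly one e-in)

3  (C1, C2, I1 all integral)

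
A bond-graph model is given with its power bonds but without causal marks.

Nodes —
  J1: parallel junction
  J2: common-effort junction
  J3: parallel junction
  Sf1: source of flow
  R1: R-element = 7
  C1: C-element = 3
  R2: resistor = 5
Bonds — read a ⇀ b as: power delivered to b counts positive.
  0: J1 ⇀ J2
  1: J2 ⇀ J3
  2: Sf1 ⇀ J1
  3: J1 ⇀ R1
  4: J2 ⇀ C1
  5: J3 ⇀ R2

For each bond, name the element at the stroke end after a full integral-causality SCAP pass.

b2 stroke→Sf1  (Sf1 (Sf) sets flow on bond)
b4 stroke→J2  (C1 outputs effort q/C1)
b0 stroke→J1  (common-e at J2 fixed by 4)
b1 stroke→J3  (0-jn J2 has e-setter on 4)
b5 stroke→R2  (common-e at J3 fixed by 1)
b3 stroke→R1  (common-e at J1 fixed by 0)

b0 |J1
b1 |J3
b2 |Sf1
b3 |R1
b4 |J2
b5 |R2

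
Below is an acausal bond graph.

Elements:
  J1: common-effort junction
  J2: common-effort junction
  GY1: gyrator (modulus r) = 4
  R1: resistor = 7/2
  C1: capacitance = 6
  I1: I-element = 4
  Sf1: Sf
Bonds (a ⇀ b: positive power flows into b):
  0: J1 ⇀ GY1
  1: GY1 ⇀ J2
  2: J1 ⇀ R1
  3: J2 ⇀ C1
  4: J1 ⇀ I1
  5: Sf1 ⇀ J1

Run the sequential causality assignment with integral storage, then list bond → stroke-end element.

bond 5 →Sf1  (Sf1: flow source, stroke at near end)
bond 3 →J2  (C1 outputs effort q/C1)
bond 1 →GY1  (J2: bond 3 brought effort, rest push out)
bond 0 →GY1  (GY1: gyrator matches bond 1)
bond 4 →I1  (I1 integral (f out))
bond 2 →J1  (only one effort-in slot at J1)

β0 →GY1
β1 →GY1
β2 →J1
β3 →J2
β4 →I1
β5 →Sf1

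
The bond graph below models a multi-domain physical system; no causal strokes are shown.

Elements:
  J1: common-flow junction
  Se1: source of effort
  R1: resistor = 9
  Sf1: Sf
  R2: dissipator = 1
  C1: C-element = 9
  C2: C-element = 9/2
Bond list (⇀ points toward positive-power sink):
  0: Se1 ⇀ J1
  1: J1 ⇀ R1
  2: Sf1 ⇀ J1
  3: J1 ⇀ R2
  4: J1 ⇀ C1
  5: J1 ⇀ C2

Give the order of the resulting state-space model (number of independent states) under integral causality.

b0 →J1  (Se1 (Se) sets effort on bond)
b2 →Sf1  (Sf1 (Sf) sets flow on bond)
b1 →J1  (common-f at J1 fixed by 2)
b3 →J1  (J1 flow already set via bond 2)
b4 →J1  (common-f at J1 fixed by 2)
b5 →J1  (J1 flow already set via bond 2)

2  (C1, C2 all integral)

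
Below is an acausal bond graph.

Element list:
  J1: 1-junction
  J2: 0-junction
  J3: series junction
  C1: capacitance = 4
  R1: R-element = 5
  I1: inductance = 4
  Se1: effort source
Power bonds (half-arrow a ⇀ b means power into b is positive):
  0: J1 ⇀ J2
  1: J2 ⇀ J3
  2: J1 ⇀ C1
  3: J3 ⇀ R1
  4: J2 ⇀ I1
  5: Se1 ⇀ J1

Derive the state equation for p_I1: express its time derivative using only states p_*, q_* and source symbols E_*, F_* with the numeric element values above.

dp_I1/dt = E_Se1 - q_C1/4

β5 stroke at J1  (Se1: effort source, stroke at far end)
β2 stroke at J1  (C1 outputs effort q/C1)
β0 stroke at J2  (closing 1-jn rule on J1)
β1 stroke at J3  (J2 effort already set via bond 0)
β4 stroke at I1  (0-jn J2 has e-setter on 0)
β3 stroke at R1  (only one flow-in slot at J3)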